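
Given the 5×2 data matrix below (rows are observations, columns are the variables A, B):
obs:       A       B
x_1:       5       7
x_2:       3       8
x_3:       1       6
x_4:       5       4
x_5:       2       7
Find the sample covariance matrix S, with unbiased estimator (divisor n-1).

Step 1 — column means:
  mean(A) = (5 + 3 + 1 + 5 + 2) / 5 = 16/5 = 3.2
  mean(B) = (7 + 8 + 6 + 4 + 7) / 5 = 32/5 = 6.4

Step 2 — sample covariance S[i,j] = (1/(n-1)) · Σ_k (x_{k,i} - mean_i) · (x_{k,j} - mean_j), with n-1 = 4.
  S[A,A] = ((1.8)·(1.8) + (-0.2)·(-0.2) + (-2.2)·(-2.2) + (1.8)·(1.8) + (-1.2)·(-1.2)) / 4 = 12.8/4 = 3.2
  S[A,B] = ((1.8)·(0.6) + (-0.2)·(1.6) + (-2.2)·(-0.4) + (1.8)·(-2.4) + (-1.2)·(0.6)) / 4 = -3.4/4 = -0.85
  S[B,B] = ((0.6)·(0.6) + (1.6)·(1.6) + (-0.4)·(-0.4) + (-2.4)·(-2.4) + (0.6)·(0.6)) / 4 = 9.2/4 = 2.3

S is symmetric (S[j,i] = S[i,j]). Assembling:

S = [[3.2, -0.85],
 [-0.85, 2.3]]


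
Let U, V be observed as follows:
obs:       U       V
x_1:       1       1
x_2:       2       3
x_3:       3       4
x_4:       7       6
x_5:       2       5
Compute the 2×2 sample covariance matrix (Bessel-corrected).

Step 1 — column means:
  mean(U) = (1 + 2 + 3 + 7 + 2) / 5 = 15/5 = 3
  mean(V) = (1 + 3 + 4 + 6 + 5) / 5 = 19/5 = 3.8

Step 2 — sample covariance S[i,j] = (1/(n-1)) · Σ_k (x_{k,i} - mean_i) · (x_{k,j} - mean_j), with n-1 = 4.
  S[U,U] = ((-2)·(-2) + (-1)·(-1) + (0)·(0) + (4)·(4) + (-1)·(-1)) / 4 = 22/4 = 5.5
  S[U,V] = ((-2)·(-2.8) + (-1)·(-0.8) + (0)·(0.2) + (4)·(2.2) + (-1)·(1.2)) / 4 = 14/4 = 3.5
  S[V,V] = ((-2.8)·(-2.8) + (-0.8)·(-0.8) + (0.2)·(0.2) + (2.2)·(2.2) + (1.2)·(1.2)) / 4 = 14.8/4 = 3.7

S is symmetric (S[j,i] = S[i,j]). Assembling:

S = [[5.5, 3.5],
 [3.5, 3.7]]


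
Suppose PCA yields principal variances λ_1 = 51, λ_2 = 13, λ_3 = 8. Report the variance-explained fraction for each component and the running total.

Step 1 — total variance = trace(Sigma) = Σ λ_i = 51 + 13 + 8 = 72.

Step 2 — fraction explained by component i = λ_i / Σ λ:
  PC1: 51/72 = 0.7083
  PC2: 13/72 = 0.1806
  PC3: 8/72 = 0.1111

Step 3 — cumulative fraction after k components = (λ_1 + ... + λ_k) / Σ λ:
  k = 1: 51/72 = 0.7083
  k = 2: (51 + 13)/72 = 64/72 = 0.8889
  k = 3: (51 + 13 + 8)/72 = 72/72 = 1

Summary (fraction, with percent):

explained: PC1 0.7083 (70.83%), PC2 0.1806 (18.06%), PC3 0.1111 (11.11%);  cumulative: 0.7083, 0.8889, 1


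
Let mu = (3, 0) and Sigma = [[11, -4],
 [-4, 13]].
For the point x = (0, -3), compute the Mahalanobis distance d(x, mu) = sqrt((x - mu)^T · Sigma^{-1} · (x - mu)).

Step 1 — centre the observation: (x - mu) = (-3, -3).

Step 2 — invert Sigma. det(Sigma) = 11·13 - (-4)² = 127.
  Sigma^{-1} = (1/det) · [[d, -b], [-b, a]] = [[0.1024, 0.0315],
 [0.0315, 0.0866]].

Step 3 — form the quadratic (x - mu)^T · Sigma^{-1} · (x - mu):
  Sigma^{-1} · (x - mu) = (-0.4016, -0.3543).
  (x - mu)^T · [Sigma^{-1} · (x - mu)] = (-3)·(-0.4016) + (-3)·(-0.3543) = 2.2677.

Step 4 — take square root: d = √(2.2677) ≈ 1.5059.

d(x, mu) = √(2.2677) ≈ 1.5059


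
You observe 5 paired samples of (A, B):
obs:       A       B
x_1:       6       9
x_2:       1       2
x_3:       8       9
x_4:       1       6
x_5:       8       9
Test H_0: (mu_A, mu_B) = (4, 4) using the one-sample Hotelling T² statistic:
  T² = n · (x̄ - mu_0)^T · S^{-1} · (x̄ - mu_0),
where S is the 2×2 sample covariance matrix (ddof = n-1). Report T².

Step 1 — sample mean vector:
  mean(A) = (6 + 1 + 8 + 1 + 8) / 5 = 24/5 = 4.8
  mean(B) = (9 + 2 + 9 + 6 + 9) / 5 = 35/5 = 7
  x̄ = (4.8, 7),  deviation x̄ - mu_0 = (4.8, 7) - (4, 4) = (0.8, 3).

Step 2 — sample covariance matrix, S[i,j] = (1/(n-1)) · Σ_k (x_{k,i} - mean_i) · (x_{k,j} - mean_j), divisor n-1 = 4:
  S[A,A] = ((1.2)·(1.2) + (-3.8)·(-3.8) + (3.2)·(3.2) + (-3.8)·(-3.8) + (3.2)·(3.2)) / 4 = 50.8/4 = 12.7
  S[A,B] = ((1.2)·(2) + (-3.8)·(-5) + (3.2)·(2) + (-3.8)·(-1) + (3.2)·(2)) / 4 = 38/4 = 9.5
  S[B,B] = ((2)·(2) + (-5)·(-5) + (2)·(2) + (-1)·(-1) + (2)·(2)) / 4 = 38/4 = 9.5
  S = [[12.7, 9.5],
 [9.5, 9.5]].

Step 3 — invert S. det(S) = 12.7·9.5 - (9.5)² = 30.4.
  S^{-1} = (1/det) · [[d, -b], [-b, a]] = [[0.3125, -0.3125],
 [-0.3125, 0.4178]].

Step 4 — quadratic form (x̄ - mu_0)^T · S^{-1} · (x̄ - mu_0):
  S^{-1} · (x̄ - mu_0) = (-0.6875, 1.0033),
  (x̄ - mu_0)^T · [...] = (0.8)·(-0.6875) + (3)·(1.0033) = 2.4599.

Step 5 — scale by n: T² = 5 · 2.4599 = 12.2993.

T² ≈ 12.2993


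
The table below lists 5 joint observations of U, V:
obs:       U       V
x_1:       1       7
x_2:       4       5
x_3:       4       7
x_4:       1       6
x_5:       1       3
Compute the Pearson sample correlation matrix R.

Step 1 — column means:
  mean(U) = (1 + 4 + 4 + 1 + 1) / 5 = 11/5 = 2.2
  mean(V) = (7 + 5 + 7 + 6 + 3) / 5 = 28/5 = 5.6

Step 2 — sample variances and covariances s[i,j] = (1/(n-1)) · Σ_k (x_{k,i} - mean_i) · (x_{k,j} - mean_j), with n-1 = 4:
  s[U,U] = ((-1.2)·(-1.2) + (1.8)·(1.8) + (1.8)·(1.8) + (-1.2)·(-1.2) + (-1.2)·(-1.2)) / 4 = 10.8/4 = 2.7
  s[U,V] = ((-1.2)·(1.4) + (1.8)·(-0.6) + (1.8)·(1.4) + (-1.2)·(0.4) + (-1.2)·(-2.6)) / 4 = 2.4/4 = 0.6
  s[V,V] = ((1.4)·(1.4) + (-0.6)·(-0.6) + (1.4)·(1.4) + (0.4)·(0.4) + (-2.6)·(-2.6)) / 4 = 11.2/4 = 2.8
  Sample standard deviations s_i = √(s[i,i]):
  s(U) = √(2.7) = 1.6432
  s(V) = √(2.8) = 1.6733

Step 3 — r_{ij} = s_{ij} / (s_i · s_j):
  r[U,U] = 1 (diagonal).
  r[U,V] = 0.6 / (1.6432 · 1.6733) = 0.6 / 2.7495 = 0.2182
  r[V,V] = 1 (diagonal).

R is symmetric with unit diagonal. Assembling:

R = [[1, 0.2182],
 [0.2182, 1]]


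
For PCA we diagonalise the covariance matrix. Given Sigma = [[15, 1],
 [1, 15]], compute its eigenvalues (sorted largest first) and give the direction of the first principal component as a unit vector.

Step 1 — characteristic polynomial of 2×2 Sigma:
  det(Sigma - λI) = λ² - trace · λ + det = 0.
  trace = 15 + 15 = 30, det = 15·15 - (1)² = 224.
Step 2 — discriminant:
  Δ = trace² - 4·det = 900 - 896 = 4.
Step 3 — eigenvalues:
  λ = (trace ± √Δ)/2 = (30 ± 2)/2,
  λ_1 = 16,  λ_2 = 14.

Step 4 — unit eigenvector for λ_1: solve (Sigma - λ_1 I)v = 0. First row:
  (15 - 16)·v_x + (1)·v_y = 0, i.e. (-1)·v_x + (1)·v_y = 0,
  so v ∝ (b, λ_1 - a) = (1, 1) = u.
  ||u|| = √((1)² + (1)²) = √(2) ≈ 1.4142,
  v_1 = u/||u|| ≈ (0.7071, 0.7071) (||v_1|| = 1).

λ_1 = 16,  λ_2 = 14;  v_1 ≈ (0.7071, 0.7071)


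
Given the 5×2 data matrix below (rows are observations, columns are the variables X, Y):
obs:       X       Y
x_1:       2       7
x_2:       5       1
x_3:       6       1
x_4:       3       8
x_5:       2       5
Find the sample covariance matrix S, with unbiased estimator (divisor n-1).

Step 1 — column means:
  mean(X) = (2 + 5 + 6 + 3 + 2) / 5 = 18/5 = 3.6
  mean(Y) = (7 + 1 + 1 + 8 + 5) / 5 = 22/5 = 4.4

Step 2 — sample covariance S[i,j] = (1/(n-1)) · Σ_k (x_{k,i} - mean_i) · (x_{k,j} - mean_j), with n-1 = 4.
  S[X,X] = ((-1.6)·(-1.6) + (1.4)·(1.4) + (2.4)·(2.4) + (-0.6)·(-0.6) + (-1.6)·(-1.6)) / 4 = 13.2/4 = 3.3
  S[X,Y] = ((-1.6)·(2.6) + (1.4)·(-3.4) + (2.4)·(-3.4) + (-0.6)·(3.6) + (-1.6)·(0.6)) / 4 = -20.2/4 = -5.05
  S[Y,Y] = ((2.6)·(2.6) + (-3.4)·(-3.4) + (-3.4)·(-3.4) + (3.6)·(3.6) + (0.6)·(0.6)) / 4 = 43.2/4 = 10.8

S is symmetric (S[j,i] = S[i,j]). Assembling:

S = [[3.3, -5.05],
 [-5.05, 10.8]]


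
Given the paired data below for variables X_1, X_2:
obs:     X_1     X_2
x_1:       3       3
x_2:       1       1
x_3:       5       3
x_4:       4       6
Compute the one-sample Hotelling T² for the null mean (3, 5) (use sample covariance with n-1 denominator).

Step 1 — sample mean vector:
  mean(X_1) = (3 + 1 + 5 + 4) / 4 = 13/4 = 3.25
  mean(X_2) = (3 + 1 + 3 + 6) / 4 = 13/4 = 3.25
  x̄ = (3.25, 3.25),  deviation x̄ - mu_0 = (3.25, 3.25) - (3, 5) = (0.25, -1.75).

Step 2 — sample covariance matrix, S[i,j] = (1/(n-1)) · Σ_k (x_{k,i} - mean_i) · (x_{k,j} - mean_j), divisor n-1 = 3:
  S[X_1,X_1] = ((-0.25)·(-0.25) + (-2.25)·(-2.25) + (1.75)·(1.75) + (0.75)·(0.75)) / 3 = 8.75/3 = 2.9167
  S[X_1,X_2] = ((-0.25)·(-0.25) + (-2.25)·(-2.25) + (1.75)·(-0.25) + (0.75)·(2.75)) / 3 = 6.75/3 = 2.25
  S[X_2,X_2] = ((-0.25)·(-0.25) + (-2.25)·(-2.25) + (-0.25)·(-0.25) + (2.75)·(2.75)) / 3 = 12.75/3 = 4.25
  S = [[2.9167, 2.25],
 [2.25, 4.25]].

Step 3 — invert S. det(S) = 2.9167·4.25 - (2.25)² = 7.3333.
  S^{-1} = (1/det) · [[d, -b], [-b, a]] = [[0.5795, -0.3068],
 [-0.3068, 0.3977]].

Step 4 — quadratic form (x̄ - mu_0)^T · S^{-1} · (x̄ - mu_0):
  S^{-1} · (x̄ - mu_0) = (0.6818, -0.7727),
  (x̄ - mu_0)^T · [...] = (0.25)·(0.6818) + (-1.75)·(-0.7727) = 1.5227.

Step 5 — scale by n: T² = 4 · 1.5227 = 6.0909.

T² ≈ 6.0909


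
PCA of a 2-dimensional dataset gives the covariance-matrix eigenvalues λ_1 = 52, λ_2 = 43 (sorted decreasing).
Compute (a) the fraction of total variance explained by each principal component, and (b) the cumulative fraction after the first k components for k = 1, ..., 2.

Step 1 — total variance = trace(Sigma) = Σ λ_i = 52 + 43 = 95.

Step 2 — fraction explained by component i = λ_i / Σ λ:
  PC1: 52/95 = 0.5474
  PC2: 43/95 = 0.4526

Step 3 — cumulative fraction after k components = (λ_1 + ... + λ_k) / Σ λ:
  k = 1: 52/95 = 0.5474
  k = 2: (52 + 43)/95 = 95/95 = 1

Summary (fraction, with percent):

explained: PC1 0.5474 (54.74%), PC2 0.4526 (45.26%);  cumulative: 0.5474, 1


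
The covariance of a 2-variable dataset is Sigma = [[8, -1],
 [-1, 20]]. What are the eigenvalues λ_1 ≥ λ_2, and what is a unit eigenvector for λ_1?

Step 1 — characteristic polynomial of 2×2 Sigma:
  det(Sigma - λI) = λ² - trace · λ + det = 0.
  trace = 8 + 20 = 28, det = 8·20 - (-1)² = 159.
Step 2 — discriminant:
  Δ = trace² - 4·det = 784 - 636 = 148.
Step 3 — eigenvalues:
  λ = (trace ± √Δ)/2 = (28 ± 12.1655)/2,
  λ_1 = 20.0828,  λ_2 = 7.9172.

Step 4 — unit eigenvector for λ_1: solve (Sigma - λ_1 I)v = 0. First row:
  (8 - 20.0828)·v_x + (-1)·v_y = 0, i.e. (-12.0828)·v_x + (-1)·v_y = 0,
  so v ∝ (b, λ_1 - a) = (-1, 12.0828); multiply by -1 so the first entry is positive: u = (1, -12.0828).
  ||u|| = √((1)² + (-12.0828)²) = √(146.9932) ≈ 12.1241,
  v_1 = u/||u|| ≈ (0.0825, -0.9966) (||v_1|| = 1).

λ_1 = 20.0828,  λ_2 = 7.9172;  v_1 ≈ (0.0825, -0.9966)


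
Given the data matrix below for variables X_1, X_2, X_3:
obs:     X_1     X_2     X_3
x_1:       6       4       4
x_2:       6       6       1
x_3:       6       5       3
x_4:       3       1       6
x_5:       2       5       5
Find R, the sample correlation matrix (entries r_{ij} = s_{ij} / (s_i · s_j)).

Step 1 — column means:
  mean(X_1) = (6 + 6 + 6 + 3 + 2) / 5 = 23/5 = 4.6
  mean(X_2) = (4 + 6 + 5 + 1 + 5) / 5 = 21/5 = 4.2
  mean(X_3) = (4 + 1 + 3 + 6 + 5) / 5 = 19/5 = 3.8

Step 2 — sample variances and covariances s[i,j] = (1/(n-1)) · Σ_k (x_{k,i} - mean_i) · (x_{k,j} - mean_j), with n-1 = 4:
  s[X_1,X_1] = ((1.4)·(1.4) + (1.4)·(1.4) + (1.4)·(1.4) + (-1.6)·(-1.6) + (-2.6)·(-2.6)) / 4 = 15.2/4 = 3.8
  s[X_1,X_2] = ((1.4)·(-0.2) + (1.4)·(1.8) + (1.4)·(0.8) + (-1.6)·(-3.2) + (-2.6)·(0.8)) / 4 = 6.4/4 = 1.6
  s[X_1,X_3] = ((1.4)·(0.2) + (1.4)·(-2.8) + (1.4)·(-0.8) + (-1.6)·(2.2) + (-2.6)·(1.2)) / 4 = -11.4/4 = -2.85
  s[X_2,X_2] = ((-0.2)·(-0.2) + (1.8)·(1.8) + (0.8)·(0.8) + (-3.2)·(-3.2) + (0.8)·(0.8)) / 4 = 14.8/4 = 3.7
  s[X_2,X_3] = ((-0.2)·(0.2) + (1.8)·(-2.8) + (0.8)·(-0.8) + (-3.2)·(2.2) + (0.8)·(1.2)) / 4 = -11.8/4 = -2.95
  s[X_3,X_3] = ((0.2)·(0.2) + (-2.8)·(-2.8) + (-0.8)·(-0.8) + (2.2)·(2.2) + (1.2)·(1.2)) / 4 = 14.8/4 = 3.7
  Sample standard deviations s_i = √(s[i,i]):
  s(X_1) = √(3.8) = 1.9494
  s(X_2) = √(3.7) = 1.9235
  s(X_3) = √(3.7) = 1.9235

Step 3 — r_{ij} = s_{ij} / (s_i · s_j):
  r[X_1,X_1] = 1 (diagonal).
  r[X_1,X_2] = 1.6 / (1.9494 · 1.9235) = 1.6 / 3.7497 = 0.4267
  r[X_1,X_3] = -2.85 / (1.9494 · 1.9235) = -2.85 / 3.7497 = -0.7601
  r[X_2,X_2] = 1 (diagonal).
  r[X_2,X_3] = -2.95 / (1.9235 · 1.9235) = -2.95 / 3.7 = -0.7973
  r[X_3,X_3] = 1 (diagonal).

R is symmetric with unit diagonal. Assembling:

R = [[1, 0.4267, -0.7601],
 [0.4267, 1, -0.7973],
 [-0.7601, -0.7973, 1]]


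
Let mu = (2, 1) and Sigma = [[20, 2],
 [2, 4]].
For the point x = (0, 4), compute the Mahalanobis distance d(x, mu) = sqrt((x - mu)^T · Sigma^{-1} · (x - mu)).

Step 1 — centre the observation: (x - mu) = (-2, 3).

Step 2 — invert Sigma. det(Sigma) = 20·4 - (2)² = 76.
  Sigma^{-1} = (1/det) · [[d, -b], [-b, a]] = [[0.0526, -0.0263],
 [-0.0263, 0.2632]].

Step 3 — form the quadratic (x - mu)^T · Sigma^{-1} · (x - mu):
  Sigma^{-1} · (x - mu) = (-0.1842, 0.8421).
  (x - mu)^T · [Sigma^{-1} · (x - mu)] = (-2)·(-0.1842) + (3)·(0.8421) = 2.8947.

Step 4 — take square root: d = √(2.8947) ≈ 1.7014.

d(x, mu) = √(2.8947) ≈ 1.7014


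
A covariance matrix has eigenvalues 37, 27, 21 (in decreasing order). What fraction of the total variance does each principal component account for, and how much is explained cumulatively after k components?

Step 1 — total variance = trace(Sigma) = Σ λ_i = 37 + 27 + 21 = 85.

Step 2 — fraction explained by component i = λ_i / Σ λ:
  PC1: 37/85 = 0.4353
  PC2: 27/85 = 0.3176
  PC3: 21/85 = 0.2471

Step 3 — cumulative fraction after k components = (λ_1 + ... + λ_k) / Σ λ:
  k = 1: 37/85 = 0.4353
  k = 2: (37 + 27)/85 = 64/85 = 0.7529
  k = 3: (37 + 27 + 21)/85 = 85/85 = 1

Summary (fraction, with percent):

explained: PC1 0.4353 (43.53%), PC2 0.3176 (31.76%), PC3 0.2471 (24.71%);  cumulative: 0.4353, 0.7529, 1


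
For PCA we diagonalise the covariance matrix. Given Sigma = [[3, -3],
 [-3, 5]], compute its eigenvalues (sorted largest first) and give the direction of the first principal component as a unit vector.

Step 1 — characteristic polynomial of 2×2 Sigma:
  det(Sigma - λI) = λ² - trace · λ + det = 0.
  trace = 3 + 5 = 8, det = 3·5 - (-3)² = 6.
Step 2 — discriminant:
  Δ = trace² - 4·det = 64 - 24 = 40.
Step 3 — eigenvalues:
  λ = (trace ± √Δ)/2 = (8 ± 6.3246)/2,
  λ_1 = 7.1623,  λ_2 = 0.8377.

Step 4 — unit eigenvector for λ_1: solve (Sigma - λ_1 I)v = 0. First row:
  (3 - 7.1623)·v_x + (-3)·v_y = 0, i.e. (-4.1623)·v_x + (-3)·v_y = 0,
  so v ∝ (b, λ_1 - a) = (-3, 4.1623); multiply by -1 so the first entry is positive: u = (3, -4.1623).
  ||u|| = √((3)² + (-4.1623)²) = √(26.3246) ≈ 5.1307,
  v_1 = u/||u|| ≈ (0.5847, -0.8112) (||v_1|| = 1).

λ_1 = 7.1623,  λ_2 = 0.8377;  v_1 ≈ (0.5847, -0.8112)


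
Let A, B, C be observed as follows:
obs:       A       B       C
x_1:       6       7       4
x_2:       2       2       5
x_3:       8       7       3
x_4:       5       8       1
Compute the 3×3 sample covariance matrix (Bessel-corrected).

Step 1 — column means:
  mean(A) = (6 + 2 + 8 + 5) / 4 = 21/4 = 5.25
  mean(B) = (7 + 2 + 7 + 8) / 4 = 24/4 = 6
  mean(C) = (4 + 5 + 3 + 1) / 4 = 13/4 = 3.25

Step 2 — sample covariance S[i,j] = (1/(n-1)) · Σ_k (x_{k,i} - mean_i) · (x_{k,j} - mean_j), with n-1 = 3.
  S[A,A] = ((0.75)·(0.75) + (-3.25)·(-3.25) + (2.75)·(2.75) + (-0.25)·(-0.25)) / 3 = 18.75/3 = 6.25
  S[A,B] = ((0.75)·(1) + (-3.25)·(-4) + (2.75)·(1) + (-0.25)·(2)) / 3 = 16/3 = 5.3333
  S[A,C] = ((0.75)·(0.75) + (-3.25)·(1.75) + (2.75)·(-0.25) + (-0.25)·(-2.25)) / 3 = -5.25/3 = -1.75
  S[B,B] = ((1)·(1) + (-4)·(-4) + (1)·(1) + (2)·(2)) / 3 = 22/3 = 7.3333
  S[B,C] = ((1)·(0.75) + (-4)·(1.75) + (1)·(-0.25) + (2)·(-2.25)) / 3 = -11/3 = -3.6667
  S[C,C] = ((0.75)·(0.75) + (1.75)·(1.75) + (-0.25)·(-0.25) + (-2.25)·(-2.25)) / 3 = 8.75/3 = 2.9167

S is symmetric (S[j,i] = S[i,j]). Assembling:

S = [[6.25, 5.3333, -1.75],
 [5.3333, 7.3333, -3.6667],
 [-1.75, -3.6667, 2.9167]]


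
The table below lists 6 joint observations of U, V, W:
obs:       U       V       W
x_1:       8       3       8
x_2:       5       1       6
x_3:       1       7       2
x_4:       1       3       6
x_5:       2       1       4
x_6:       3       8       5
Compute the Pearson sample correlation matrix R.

Step 1 — column means:
  mean(U) = (8 + 5 + 1 + 1 + 2 + 3) / 6 = 20/6 = 3.3333
  mean(V) = (3 + 1 + 7 + 3 + 1 + 8) / 6 = 23/6 = 3.8333
  mean(W) = (8 + 6 + 2 + 6 + 4 + 5) / 6 = 31/6 = 5.1667

Step 2 — sample variances and covariances s[i,j] = (1/(n-1)) · Σ_k (x_{k,i} - mean_i) · (x_{k,j} - mean_j), with n-1 = 5:
  s[U,U] = ((4.6667)·(4.6667) + (1.6667)·(1.6667) + (-2.3333)·(-2.3333) + (-2.3333)·(-2.3333) + (-1.3333)·(-1.3333) + (-0.3333)·(-0.3333)) / 5 = 37.3333/5 = 7.4667
  s[U,V] = ((4.6667)·(-0.8333) + (1.6667)·(-2.8333) + (-2.3333)·(3.1667) + (-2.3333)·(-0.8333) + (-1.3333)·(-2.8333) + (-0.3333)·(4.1667)) / 5 = -11.6667/5 = -2.3333
  s[U,W] = ((4.6667)·(2.8333) + (1.6667)·(0.8333) + (-2.3333)·(-3.1667) + (-2.3333)·(0.8333) + (-1.3333)·(-1.1667) + (-0.3333)·(-0.1667)) / 5 = 21.6667/5 = 4.3333
  s[V,V] = ((-0.8333)·(-0.8333) + (-2.8333)·(-2.8333) + (3.1667)·(3.1667) + (-0.8333)·(-0.8333) + (-2.8333)·(-2.8333) + (4.1667)·(4.1667)) / 5 = 44.8333/5 = 8.9667
  s[V,W] = ((-0.8333)·(2.8333) + (-2.8333)·(0.8333) + (3.1667)·(-3.1667) + (-0.8333)·(0.8333) + (-2.8333)·(-1.1667) + (4.1667)·(-0.1667)) / 5 = -12.8333/5 = -2.5667
  s[W,W] = ((2.8333)·(2.8333) + (0.8333)·(0.8333) + (-3.1667)·(-3.1667) + (0.8333)·(0.8333) + (-1.1667)·(-1.1667) + (-0.1667)·(-0.1667)) / 5 = 20.8333/5 = 4.1667
  Sample standard deviations s_i = √(s[i,i]):
  s(U) = √(7.4667) = 2.7325
  s(V) = √(8.9667) = 2.9944
  s(W) = √(4.1667) = 2.0412

Step 3 — r_{ij} = s_{ij} / (s_i · s_j):
  r[U,U] = 1 (diagonal).
  r[U,V] = -2.3333 / (2.7325 · 2.9944) = -2.3333 / 8.1824 = -0.2852
  r[U,W] = 4.3333 / (2.7325 · 2.0412) = 4.3333 / 5.5777 = 0.7769
  r[V,V] = 1 (diagonal).
  r[V,W] = -2.5667 / (2.9944 · 2.0412) = -2.5667 / 6.1124 = -0.4199
  r[W,W] = 1 (diagonal).

R is symmetric with unit diagonal. Assembling:

R = [[1, -0.2852, 0.7769],
 [-0.2852, 1, -0.4199],
 [0.7769, -0.4199, 1]]


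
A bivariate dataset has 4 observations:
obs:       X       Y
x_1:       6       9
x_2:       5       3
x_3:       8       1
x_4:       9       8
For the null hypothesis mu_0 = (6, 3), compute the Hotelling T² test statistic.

Step 1 — sample mean vector:
  mean(X) = (6 + 5 + 8 + 9) / 4 = 28/4 = 7
  mean(Y) = (9 + 3 + 1 + 8) / 4 = 21/4 = 5.25
  x̄ = (7, 5.25),  deviation x̄ - mu_0 = (7, 5.25) - (6, 3) = (1, 2.25).

Step 2 — sample covariance matrix, S[i,j] = (1/(n-1)) · Σ_k (x_{k,i} - mean_i) · (x_{k,j} - mean_j), divisor n-1 = 3:
  S[X,X] = ((-1)·(-1) + (-2)·(-2) + (1)·(1) + (2)·(2)) / 3 = 10/3 = 3.3333
  S[X,Y] = ((-1)·(3.75) + (-2)·(-2.25) + (1)·(-4.25) + (2)·(2.75)) / 3 = 2/3 = 0.6667
  S[Y,Y] = ((3.75)·(3.75) + (-2.25)·(-2.25) + (-4.25)·(-4.25) + (2.75)·(2.75)) / 3 = 44.75/3 = 14.9167
  S = [[3.3333, 0.6667],
 [0.6667, 14.9167]].

Step 3 — invert S. det(S) = 3.3333·14.9167 - (0.6667)² = 49.2778.
  S^{-1} = (1/det) · [[d, -b], [-b, a]] = [[0.3027, -0.0135],
 [-0.0135, 0.0676]].

Step 4 — quadratic form (x̄ - mu_0)^T · S^{-1} · (x̄ - mu_0):
  S^{-1} · (x̄ - mu_0) = (0.2723, 0.1387),
  (x̄ - mu_0)^T · [...] = (1)·(0.2723) + (2.25)·(0.1387) = 0.5843.

Step 5 — scale by n: T² = 4 · 0.5843 = 2.3371.

T² ≈ 2.3371


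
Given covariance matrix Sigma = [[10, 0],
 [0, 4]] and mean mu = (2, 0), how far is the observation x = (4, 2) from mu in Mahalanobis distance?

Step 1 — centre the observation: (x - mu) = (2, 2).

Step 2 — invert Sigma. det(Sigma) = 10·4 - (0)² = 40.
  Sigma^{-1} = (1/det) · [[d, -b], [-b, a]] = [[0.1, 0],
 [0, 0.25]].

Step 3 — form the quadratic (x - mu)^T · Sigma^{-1} · (x - mu):
  Sigma^{-1} · (x - mu) = (0.2, 0.5).
  (x - mu)^T · [Sigma^{-1} · (x - mu)] = (2)·(0.2) + (2)·(0.5) = 1.4.

Step 4 — take square root: d = √(1.4) ≈ 1.1832.

d(x, mu) = √(1.4) ≈ 1.1832


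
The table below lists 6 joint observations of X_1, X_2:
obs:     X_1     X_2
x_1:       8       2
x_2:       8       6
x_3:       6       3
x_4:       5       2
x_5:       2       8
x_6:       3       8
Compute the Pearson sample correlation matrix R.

Step 1 — column means:
  mean(X_1) = (8 + 8 + 6 + 5 + 2 + 3) / 6 = 32/6 = 5.3333
  mean(X_2) = (2 + 6 + 3 + 2 + 8 + 8) / 6 = 29/6 = 4.8333

Step 2 — sample variances and covariances s[i,j] = (1/(n-1)) · Σ_k (x_{k,i} - mean_i) · (x_{k,j} - mean_j), with n-1 = 5:
  s[X_1,X_1] = ((2.6667)·(2.6667) + (2.6667)·(2.6667) + (0.6667)·(0.6667) + (-0.3333)·(-0.3333) + (-3.3333)·(-3.3333) + (-2.3333)·(-2.3333)) / 5 = 31.3333/5 = 6.2667
  s[X_1,X_2] = ((2.6667)·(-2.8333) + (2.6667)·(1.1667) + (0.6667)·(-1.8333) + (-0.3333)·(-2.8333) + (-3.3333)·(3.1667) + (-2.3333)·(3.1667)) / 5 = -22.6667/5 = -4.5333
  s[X_2,X_2] = ((-2.8333)·(-2.8333) + (1.1667)·(1.1667) + (-1.8333)·(-1.8333) + (-2.8333)·(-2.8333) + (3.1667)·(3.1667) + (3.1667)·(3.1667)) / 5 = 40.8333/5 = 8.1667
  Sample standard deviations s_i = √(s[i,i]):
  s(X_1) = √(6.2667) = 2.5033
  s(X_2) = √(8.1667) = 2.8577

Step 3 — r_{ij} = s_{ij} / (s_i · s_j):
  r[X_1,X_1] = 1 (diagonal).
  r[X_1,X_2] = -4.5333 / (2.5033 · 2.8577) = -4.5333 / 7.1539 = -0.6337
  r[X_2,X_2] = 1 (diagonal).

R is symmetric with unit diagonal. Assembling:

R = [[1, -0.6337],
 [-0.6337, 1]]


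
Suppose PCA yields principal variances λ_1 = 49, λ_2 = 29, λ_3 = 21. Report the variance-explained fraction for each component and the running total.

Step 1 — total variance = trace(Sigma) = Σ λ_i = 49 + 29 + 21 = 99.

Step 2 — fraction explained by component i = λ_i / Σ λ:
  PC1: 49/99 = 0.4949
  PC2: 29/99 = 0.2929
  PC3: 21/99 = 0.2121

Step 3 — cumulative fraction after k components = (λ_1 + ... + λ_k) / Σ λ:
  k = 1: 49/99 = 0.4949
  k = 2: (49 + 29)/99 = 78/99 = 0.7879
  k = 3: (49 + 29 + 21)/99 = 99/99 = 1

Summary (fraction, with percent):

explained: PC1 0.4949 (49.49%), PC2 0.2929 (29.29%), PC3 0.2121 (21.21%);  cumulative: 0.4949, 0.7879, 1


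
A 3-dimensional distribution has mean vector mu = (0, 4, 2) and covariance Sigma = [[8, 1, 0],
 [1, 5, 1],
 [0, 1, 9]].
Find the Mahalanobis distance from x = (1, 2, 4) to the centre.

Step 1 — centre the observation: (x - mu) = (1, -2, 2).

Step 2 — invert Sigma (cofactor / det for 3×3, or solve directly):
  Sigma^{-1} = [[0.1283, -0.0262, 0.0029],
 [-0.0262, 0.2099, -0.0233],
 [0.0029, -0.0233, 0.1137]].

Step 3 — form the quadratic (x - mu)^T · Sigma^{-1} · (x - mu):
  Sigma^{-1} · (x - mu) = (0.1866, -0.4927, 0.277).
  (x - mu)^T · [Sigma^{-1} · (x - mu)] = (1)·(0.1866) + (-2)·(-0.4927) + (2)·(0.277) = 1.7259.

Step 4 — take square root: d = √(1.7259) ≈ 1.3138.

d(x, mu) = √(1.7259) ≈ 1.3138


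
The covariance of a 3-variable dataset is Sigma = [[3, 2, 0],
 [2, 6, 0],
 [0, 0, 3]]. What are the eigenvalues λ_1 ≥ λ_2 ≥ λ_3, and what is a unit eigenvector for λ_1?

Step 1 — characteristic polynomial p(λ) = det(λI - Sigma) = λ³ - tr·λ² + c_1·λ - det, where tr = trace, c_1 = sum of the principal 2×2 minors, det = det(Sigma):
  tr = 3 + 6 + 3 = 12,
  c_1 = (3·6 - (2)²) + (3·3 - (0)²) + (6·3 - (0)²) = 14 + 9 + 18 = 41,
  det = 3·(6·3 - (0)²) - (2)·((2)·3 - (0)·(0)) + (0)·((2)·(0) - 6·(0)) = 3·(18) - (2)·(6) + (0)·(0) = 42.
  So p(λ) = λ³ - 12λ² + 41λ - 42.
Step 2 — look for an integer root (rational root theorem: any rational root is an integer divisor of 42). Testing λ = 2:
  p(2) = 8 - 48 + 82 - 42 = 0  ✓
  Dividing out (λ - 2): p(λ) = (λ - 2)(λ² - 10λ + 21).
Step 3 — remaining eigenvalues from the quadratic λ² - 10λ + 21 = 0:
  Δ = 10² - 4·21 = 100 - 84 = 16,  λ = (10 ± √16)/2 = (10 ± 4)/2 = 7 or 3.
  Sorted: λ_1 = 7,  λ_2 = 3,  λ_3 = 2  (check: sum = 12 = tr ✓).

Step 4 — unit eigenvector for λ_1 = 7: v spans the null space of (Sigma - λ_1 I), whose rows are
  r_1 = (-4, 2, 0),  r_2 = (2, -1, 0),  r_3 = (0, 0, -4).
  v is orthogonal to every row, so take v ∝ r_1 × r_3 = ((2)·(-4) - (0)·(0), (0)·(0) - (-4)·(-4), (-4)·(0) - (2)·(0)) = (-8, -16, 0).
  Rescale (divide by 8; multiply by -1 so the first nonzero entry is positive): u = (1, 2, 0).
  ||u|| = √((1)² + (2)² + (0)²) = √(5) ≈ 2.2361,  v_1 = u/||u|| ≈ (0.4472, 0.8944, 0) (||v_1|| = 1).

λ_1 = 7,  λ_2 = 3,  λ_3 = 2;  v_1 ≈ (0.4472, 0.8944, 0)


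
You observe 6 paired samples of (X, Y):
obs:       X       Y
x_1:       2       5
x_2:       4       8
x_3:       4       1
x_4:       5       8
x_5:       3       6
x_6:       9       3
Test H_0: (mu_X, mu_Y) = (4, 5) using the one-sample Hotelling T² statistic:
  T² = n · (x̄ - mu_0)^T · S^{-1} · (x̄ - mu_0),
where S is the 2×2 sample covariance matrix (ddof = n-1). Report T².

Step 1 — sample mean vector:
  mean(X) = (2 + 4 + 4 + 5 + 3 + 9) / 6 = 27/6 = 4.5
  mean(Y) = (5 + 8 + 1 + 8 + 6 + 3) / 6 = 31/6 = 5.1667
  x̄ = (4.5, 5.1667),  deviation x̄ - mu_0 = (4.5, 5.1667) - (4, 5) = (0.5, 0.1667).

Step 2 — sample covariance matrix, S[i,j] = (1/(n-1)) · Σ_k (x_{k,i} - mean_i) · (x_{k,j} - mean_j), divisor n-1 = 5:
  S[X,X] = ((-2.5)·(-2.5) + (-0.5)·(-0.5) + (-0.5)·(-0.5) + (0.5)·(0.5) + (-1.5)·(-1.5) + (4.5)·(4.5)) / 5 = 29.5/5 = 5.9
  S[X,Y] = ((-2.5)·(-0.1667) + (-0.5)·(2.8333) + (-0.5)·(-4.1667) + (0.5)·(2.8333) + (-1.5)·(0.8333) + (4.5)·(-2.1667)) / 5 = -8.5/5 = -1.7
  S[Y,Y] = ((-0.1667)·(-0.1667) + (2.8333)·(2.8333) + (-4.1667)·(-4.1667) + (2.8333)·(2.8333) + (0.8333)·(0.8333) + (-2.1667)·(-2.1667)) / 5 = 38.8333/5 = 7.7667
  S = [[5.9, -1.7],
 [-1.7, 7.7667]].

Step 3 — invert S. det(S) = 5.9·7.7667 - (-1.7)² = 42.9333.
  S^{-1} = (1/det) · [[d, -b], [-b, a]] = [[0.1809, 0.0396],
 [0.0396, 0.1374]].

Step 4 — quadratic form (x̄ - mu_0)^T · S^{-1} · (x̄ - mu_0):
  S^{-1} · (x̄ - mu_0) = (0.097, 0.0427),
  (x̄ - mu_0)^T · [...] = (0.5)·(0.097) + (0.1667)·(0.0427) = 0.0556.

Step 5 — scale by n: T² = 6 · 0.0556 = 0.3339.

T² ≈ 0.3339


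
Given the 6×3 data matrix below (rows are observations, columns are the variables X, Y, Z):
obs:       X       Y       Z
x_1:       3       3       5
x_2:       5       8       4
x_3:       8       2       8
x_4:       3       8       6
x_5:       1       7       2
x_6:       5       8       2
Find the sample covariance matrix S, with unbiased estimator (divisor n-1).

Step 1 — column means:
  mean(X) = (3 + 5 + 8 + 3 + 1 + 5) / 6 = 25/6 = 4.1667
  mean(Y) = (3 + 8 + 2 + 8 + 7 + 8) / 6 = 36/6 = 6
  mean(Z) = (5 + 4 + 8 + 6 + 2 + 2) / 6 = 27/6 = 4.5

Step 2 — sample covariance S[i,j] = (1/(n-1)) · Σ_k (x_{k,i} - mean_i) · (x_{k,j} - mean_j), with n-1 = 5.
  S[X,X] = ((-1.1667)·(-1.1667) + (0.8333)·(0.8333) + (3.8333)·(3.8333) + (-1.1667)·(-1.1667) + (-3.1667)·(-3.1667) + (0.8333)·(0.8333)) / 5 = 28.8333/5 = 5.7667
  S[X,Y] = ((-1.1667)·(-3) + (0.8333)·(2) + (3.8333)·(-4) + (-1.1667)·(2) + (-3.1667)·(1) + (0.8333)·(2)) / 5 = -14/5 = -2.8
  S[X,Z] = ((-1.1667)·(0.5) + (0.8333)·(-0.5) + (3.8333)·(3.5) + (-1.1667)·(1.5) + (-3.1667)·(-2.5) + (0.8333)·(-2.5)) / 5 = 16.5/5 = 3.3
  S[Y,Y] = ((-3)·(-3) + (2)·(2) + (-4)·(-4) + (2)·(2) + (1)·(1) + (2)·(2)) / 5 = 38/5 = 7.6
  S[Y,Z] = ((-3)·(0.5) + (2)·(-0.5) + (-4)·(3.5) + (2)·(1.5) + (1)·(-2.5) + (2)·(-2.5)) / 5 = -21/5 = -4.2
  S[Z,Z] = ((0.5)·(0.5) + (-0.5)·(-0.5) + (3.5)·(3.5) + (1.5)·(1.5) + (-2.5)·(-2.5) + (-2.5)·(-2.5)) / 5 = 27.5/5 = 5.5

S is symmetric (S[j,i] = S[i,j]). Assembling:

S = [[5.7667, -2.8, 3.3],
 [-2.8, 7.6, -4.2],
 [3.3, -4.2, 5.5]]


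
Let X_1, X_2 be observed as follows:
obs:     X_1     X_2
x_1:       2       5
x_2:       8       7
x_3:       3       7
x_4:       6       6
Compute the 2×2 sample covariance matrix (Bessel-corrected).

Step 1 — column means:
  mean(X_1) = (2 + 8 + 3 + 6) / 4 = 19/4 = 4.75
  mean(X_2) = (5 + 7 + 7 + 6) / 4 = 25/4 = 6.25

Step 2 — sample covariance S[i,j] = (1/(n-1)) · Σ_k (x_{k,i} - mean_i) · (x_{k,j} - mean_j), with n-1 = 3.
  S[X_1,X_1] = ((-2.75)·(-2.75) + (3.25)·(3.25) + (-1.75)·(-1.75) + (1.25)·(1.25)) / 3 = 22.75/3 = 7.5833
  S[X_1,X_2] = ((-2.75)·(-1.25) + (3.25)·(0.75) + (-1.75)·(0.75) + (1.25)·(-0.25)) / 3 = 4.25/3 = 1.4167
  S[X_2,X_2] = ((-1.25)·(-1.25) + (0.75)·(0.75) + (0.75)·(0.75) + (-0.25)·(-0.25)) / 3 = 2.75/3 = 0.9167

S is symmetric (S[j,i] = S[i,j]). Assembling:

S = [[7.5833, 1.4167],
 [1.4167, 0.9167]]


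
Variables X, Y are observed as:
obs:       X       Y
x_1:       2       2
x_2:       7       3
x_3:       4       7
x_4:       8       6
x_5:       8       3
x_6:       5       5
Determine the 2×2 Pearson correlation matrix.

Step 1 — column means:
  mean(X) = (2 + 7 + 4 + 8 + 8 + 5) / 6 = 34/6 = 5.6667
  mean(Y) = (2 + 3 + 7 + 6 + 3 + 5) / 6 = 26/6 = 4.3333

Step 2 — sample variances and covariances s[i,j] = (1/(n-1)) · Σ_k (x_{k,i} - mean_i) · (x_{k,j} - mean_j), with n-1 = 5:
  s[X,X] = ((-3.6667)·(-3.6667) + (1.3333)·(1.3333) + (-1.6667)·(-1.6667) + (2.3333)·(2.3333) + (2.3333)·(2.3333) + (-0.6667)·(-0.6667)) / 5 = 29.3333/5 = 5.8667
  s[X,Y] = ((-3.6667)·(-2.3333) + (1.3333)·(-1.3333) + (-1.6667)·(2.6667) + (2.3333)·(1.6667) + (2.3333)·(-1.3333) + (-0.6667)·(0.6667)) / 5 = 2.6667/5 = 0.5333
  s[Y,Y] = ((-2.3333)·(-2.3333) + (-1.3333)·(-1.3333) + (2.6667)·(2.6667) + (1.6667)·(1.6667) + (-1.3333)·(-1.3333) + (0.6667)·(0.6667)) / 5 = 19.3333/5 = 3.8667
  Sample standard deviations s_i = √(s[i,i]):
  s(X) = √(5.8667) = 2.4221
  s(Y) = √(3.8667) = 1.9664

Step 3 — r_{ij} = s_{ij} / (s_i · s_j):
  r[X,X] = 1 (diagonal).
  r[X,Y] = 0.5333 / (2.4221 · 1.9664) = 0.5333 / 4.7628 = 0.112
  r[Y,Y] = 1 (diagonal).

R is symmetric with unit diagonal. Assembling:

R = [[1, 0.112],
 [0.112, 1]]


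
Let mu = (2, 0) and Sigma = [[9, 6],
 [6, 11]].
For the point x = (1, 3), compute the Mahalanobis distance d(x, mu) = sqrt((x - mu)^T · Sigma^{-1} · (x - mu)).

Step 1 — centre the observation: (x - mu) = (-1, 3).

Step 2 — invert Sigma. det(Sigma) = 9·11 - (6)² = 63.
  Sigma^{-1} = (1/det) · [[d, -b], [-b, a]] = [[0.1746, -0.0952],
 [-0.0952, 0.1429]].

Step 3 — form the quadratic (x - mu)^T · Sigma^{-1} · (x - mu):
  Sigma^{-1} · (x - mu) = (-0.4603, 0.5238).
  (x - mu)^T · [Sigma^{-1} · (x - mu)] = (-1)·(-0.4603) + (3)·(0.5238) = 2.0317.

Step 4 — take square root: d = √(2.0317) ≈ 1.4254.

d(x, mu) = √(2.0317) ≈ 1.4254


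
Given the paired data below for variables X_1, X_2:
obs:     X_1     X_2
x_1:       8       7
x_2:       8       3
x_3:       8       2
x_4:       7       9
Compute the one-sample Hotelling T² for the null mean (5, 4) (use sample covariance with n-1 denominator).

Step 1 — sample mean vector:
  mean(X_1) = (8 + 8 + 8 + 7) / 4 = 31/4 = 7.75
  mean(X_2) = (7 + 3 + 2 + 9) / 4 = 21/4 = 5.25
  x̄ = (7.75, 5.25),  deviation x̄ - mu_0 = (7.75, 5.25) - (5, 4) = (2.75, 1.25).

Step 2 — sample covariance matrix, S[i,j] = (1/(n-1)) · Σ_k (x_{k,i} - mean_i) · (x_{k,j} - mean_j), divisor n-1 = 3:
  S[X_1,X_1] = ((0.25)·(0.25) + (0.25)·(0.25) + (0.25)·(0.25) + (-0.75)·(-0.75)) / 3 = 0.75/3 = 0.25
  S[X_1,X_2] = ((0.25)·(1.75) + (0.25)·(-2.25) + (0.25)·(-3.25) + (-0.75)·(3.75)) / 3 = -3.75/3 = -1.25
  S[X_2,X_2] = ((1.75)·(1.75) + (-2.25)·(-2.25) + (-3.25)·(-3.25) + (3.75)·(3.75)) / 3 = 32.75/3 = 10.9167
  S = [[0.25, -1.25],
 [-1.25, 10.9167]].

Step 3 — invert S. det(S) = 0.25·10.9167 - (-1.25)² = 1.1667.
  S^{-1} = (1/det) · [[d, -b], [-b, a]] = [[9.3571, 1.0714],
 [1.0714, 0.2143]].

Step 4 — quadratic form (x̄ - mu_0)^T · S^{-1} · (x̄ - mu_0):
  S^{-1} · (x̄ - mu_0) = (27.0714, 3.2143),
  (x̄ - mu_0)^T · [...] = (2.75)·(27.0714) + (1.25)·(3.2143) = 78.4643.

Step 5 — scale by n: T² = 4 · 78.4643 = 313.8571.

T² ≈ 313.8571


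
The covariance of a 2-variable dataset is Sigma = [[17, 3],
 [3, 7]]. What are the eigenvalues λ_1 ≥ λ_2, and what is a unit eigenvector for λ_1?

Step 1 — characteristic polynomial of 2×2 Sigma:
  det(Sigma - λI) = λ² - trace · λ + det = 0.
  trace = 17 + 7 = 24, det = 17·7 - (3)² = 110.
Step 2 — discriminant:
  Δ = trace² - 4·det = 576 - 440 = 136.
Step 3 — eigenvalues:
  λ = (trace ± √Δ)/2 = (24 ± 11.6619)/2,
  λ_1 = 17.831,  λ_2 = 6.169.

Step 4 — unit eigenvector for λ_1: solve (Sigma - λ_1 I)v = 0. First row:
  (17 - 17.831)·v_x + (3)·v_y = 0, i.e. (-0.831)·v_x + (3)·v_y = 0,
  so v ∝ (b, λ_1 - a) = (3, 0.831) = u.
  ||u|| = √((3)² + (0.831)²) = √(9.6905) ≈ 3.113,
  v_1 = u/||u|| ≈ (0.9637, 0.2669) (||v_1|| = 1).

λ_1 = 17.831,  λ_2 = 6.169;  v_1 ≈ (0.9637, 0.2669)


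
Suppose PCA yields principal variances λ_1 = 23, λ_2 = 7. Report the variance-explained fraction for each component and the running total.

Step 1 — total variance = trace(Sigma) = Σ λ_i = 23 + 7 = 30.

Step 2 — fraction explained by component i = λ_i / Σ λ:
  PC1: 23/30 = 0.7667
  PC2: 7/30 = 0.2333

Step 3 — cumulative fraction after k components = (λ_1 + ... + λ_k) / Σ λ:
  k = 1: 23/30 = 0.7667
  k = 2: (23 + 7)/30 = 30/30 = 1

Summary (fraction, with percent):

explained: PC1 0.7667 (76.67%), PC2 0.2333 (23.33%);  cumulative: 0.7667, 1


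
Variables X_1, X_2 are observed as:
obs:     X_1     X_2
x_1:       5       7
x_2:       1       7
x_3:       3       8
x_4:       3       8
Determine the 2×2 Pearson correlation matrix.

Step 1 — column means:
  mean(X_1) = (5 + 1 + 3 + 3) / 4 = 12/4 = 3
  mean(X_2) = (7 + 7 + 8 + 8) / 4 = 30/4 = 7.5

Step 2 — sample variances and covariances s[i,j] = (1/(n-1)) · Σ_k (x_{k,i} - mean_i) · (x_{k,j} - mean_j), with n-1 = 3:
  s[X_1,X_1] = ((2)·(2) + (-2)·(-2) + (0)·(0) + (0)·(0)) / 3 = 8/3 = 2.6667
  s[X_1,X_2] = ((2)·(-0.5) + (-2)·(-0.5) + (0)·(0.5) + (0)·(0.5)) / 3 = 0/3 = 0
  s[X_2,X_2] = ((-0.5)·(-0.5) + (-0.5)·(-0.5) + (0.5)·(0.5) + (0.5)·(0.5)) / 3 = 1/3 = 0.3333
  Sample standard deviations s_i = √(s[i,i]):
  s(X_1) = √(2.6667) = 1.633
  s(X_2) = √(0.3333) = 0.5774

Step 3 — r_{ij} = s_{ij} / (s_i · s_j):
  r[X_1,X_1] = 1 (diagonal).
  r[X_1,X_2] = 0 / (1.633 · 0.5774) = 0 / 0.9428 = 0
  r[X_2,X_2] = 1 (diagonal).

R is symmetric with unit diagonal. Assembling:

R = [[1, 0],
 [0, 1]]


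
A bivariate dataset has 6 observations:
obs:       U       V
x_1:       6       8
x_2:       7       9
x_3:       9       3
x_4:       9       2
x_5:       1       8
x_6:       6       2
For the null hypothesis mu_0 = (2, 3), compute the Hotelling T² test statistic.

Step 1 — sample mean vector:
  mean(U) = (6 + 7 + 9 + 9 + 1 + 6) / 6 = 38/6 = 6.3333
  mean(V) = (8 + 9 + 3 + 2 + 8 + 2) / 6 = 32/6 = 5.3333
  x̄ = (6.3333, 5.3333),  deviation x̄ - mu_0 = (6.3333, 5.3333) - (2, 3) = (4.3333, 2.3333).

Step 2 — sample covariance matrix, S[i,j] = (1/(n-1)) · Σ_k (x_{k,i} - mean_i) · (x_{k,j} - mean_j), divisor n-1 = 5:
  S[U,U] = ((-0.3333)·(-0.3333) + (0.6667)·(0.6667) + (2.6667)·(2.6667) + (2.6667)·(2.6667) + (-5.3333)·(-5.3333) + (-0.3333)·(-0.3333)) / 5 = 43.3333/5 = 8.6667
  S[U,V] = ((-0.3333)·(2.6667) + (0.6667)·(3.6667) + (2.6667)·(-2.3333) + (2.6667)·(-3.3333) + (-5.3333)·(2.6667) + (-0.3333)·(-3.3333)) / 5 = -26.6667/5 = -5.3333
  S[V,V] = ((2.6667)·(2.6667) + (3.6667)·(3.6667) + (-2.3333)·(-2.3333) + (-3.3333)·(-3.3333) + (2.6667)·(2.6667) + (-3.3333)·(-3.3333)) / 5 = 55.3333/5 = 11.0667
  S = [[8.6667, -5.3333],
 [-5.3333, 11.0667]].

Step 3 — invert S. det(S) = 8.6667·11.0667 - (-5.3333)² = 67.4667.
  S^{-1} = (1/det) · [[d, -b], [-b, a]] = [[0.164, 0.0791],
 [0.0791, 0.1285]].

Step 4 — quadratic form (x̄ - mu_0)^T · S^{-1} · (x̄ - mu_0):
  S^{-1} · (x̄ - mu_0) = (0.8953, 0.6423),
  (x̄ - mu_0)^T · [...] = (4.3333)·(0.8953) + (2.3333)·(0.6423) = 5.3781.

Step 5 — scale by n: T² = 6 · 5.3781 = 32.2688.

T² ≈ 32.2688


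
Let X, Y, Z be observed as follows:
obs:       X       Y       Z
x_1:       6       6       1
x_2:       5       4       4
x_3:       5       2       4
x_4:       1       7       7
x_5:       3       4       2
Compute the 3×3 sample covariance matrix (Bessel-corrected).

Step 1 — column means:
  mean(X) = (6 + 5 + 5 + 1 + 3) / 5 = 20/5 = 4
  mean(Y) = (6 + 4 + 2 + 7 + 4) / 5 = 23/5 = 4.6
  mean(Z) = (1 + 4 + 4 + 7 + 2) / 5 = 18/5 = 3.6

Step 2 — sample covariance S[i,j] = (1/(n-1)) · Σ_k (x_{k,i} - mean_i) · (x_{k,j} - mean_j), with n-1 = 4.
  S[X,X] = ((2)·(2) + (1)·(1) + (1)·(1) + (-3)·(-3) + (-1)·(-1)) / 4 = 16/4 = 4
  S[X,Y] = ((2)·(1.4) + (1)·(-0.6) + (1)·(-2.6) + (-3)·(2.4) + (-1)·(-0.6)) / 4 = -7/4 = -1.75
  S[X,Z] = ((2)·(-2.6) + (1)·(0.4) + (1)·(0.4) + (-3)·(3.4) + (-1)·(-1.6)) / 4 = -13/4 = -3.25
  S[Y,Y] = ((1.4)·(1.4) + (-0.6)·(-0.6) + (-2.6)·(-2.6) + (2.4)·(2.4) + (-0.6)·(-0.6)) / 4 = 15.2/4 = 3.8
  S[Y,Z] = ((1.4)·(-2.6) + (-0.6)·(0.4) + (-2.6)·(0.4) + (2.4)·(3.4) + (-0.6)·(-1.6)) / 4 = 4.2/4 = 1.05
  S[Z,Z] = ((-2.6)·(-2.6) + (0.4)·(0.4) + (0.4)·(0.4) + (3.4)·(3.4) + (-1.6)·(-1.6)) / 4 = 21.2/4 = 5.3

S is symmetric (S[j,i] = S[i,j]). Assembling:

S = [[4, -1.75, -3.25],
 [-1.75, 3.8, 1.05],
 [-3.25, 1.05, 5.3]]


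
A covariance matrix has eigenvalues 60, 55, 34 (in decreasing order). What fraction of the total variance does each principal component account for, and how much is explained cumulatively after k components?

Step 1 — total variance = trace(Sigma) = Σ λ_i = 60 + 55 + 34 = 149.

Step 2 — fraction explained by component i = λ_i / Σ λ:
  PC1: 60/149 = 0.4027
  PC2: 55/149 = 0.3691
  PC3: 34/149 = 0.2282

Step 3 — cumulative fraction after k components = (λ_1 + ... + λ_k) / Σ λ:
  k = 1: 60/149 = 0.4027
  k = 2: (60 + 55)/149 = 115/149 = 0.7718
  k = 3: (60 + 55 + 34)/149 = 149/149 = 1

Summary (fraction, with percent):

explained: PC1 0.4027 (40.27%), PC2 0.3691 (36.91%), PC3 0.2282 (22.82%);  cumulative: 0.4027, 0.7718, 1


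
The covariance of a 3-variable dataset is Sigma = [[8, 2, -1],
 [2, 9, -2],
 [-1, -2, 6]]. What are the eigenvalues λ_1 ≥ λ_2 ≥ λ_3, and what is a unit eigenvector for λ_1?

Step 1 — characteristic polynomial p(λ) = det(λI - Sigma) = λ³ - tr·λ² + c_1·λ - det, where tr = trace, c_1 = sum of the principal 2×2 minors, det = det(Sigma):
  tr = 8 + 9 + 6 = 23,
  c_1 = (8·9 - (2)²) + (8·6 - (-1)²) + (9·6 - (-2)²) = 68 + 47 + 50 = 165,
  det = 8·(9·6 - (-2)²) - (2)·((2)·6 - (-2)·(-1)) + (-1)·((2)·(-2) - 9·(-1)) = 8·(50) - (2)·(10) + (-1)·(5) = 375.
  So p(λ) = λ³ - 23λ² + 165λ - 375.
Step 2 — look for an integer root (rational root theorem: any rational root is an integer divisor of 375). Testing λ = 5:
  p(5) = 125 - 575 + 825 - 375 = 0  ✓
  Dividing out (λ - 5): p(λ) = (λ - 5)(λ² - 18λ + 75).
Step 3 — remaining eigenvalues from the quadratic λ² - 18λ + 75 = 0:
  Δ = 18² - 4·75 = 324 - 300 = 24,  λ = (18 ± √24)/2 = (18 ± 4.899)/2 ≈ 11.4495 or 6.5505.
  Sorted: λ_1 = 11.4495,  λ_2 = 6.5505,  λ_3 = 5  (check: sum = 23 = tr ✓).

Step 4 — unit eigenvector for λ_1 ≈ 11.4495: v spans the null space of (Sigma - λ_1 I), whose rows are
  r_1 = (-3.4495, 2, -1),  r_2 = (2, -2.4495, -2),  r_3 = (-1, -2, -5.4495).
  v is orthogonal to every row, so take v ∝ r_1 × r_2 = ((2)·(-2) - (-1)·(-2.4495), (-1)·(2) - (-3.4495)·(-2), (-3.4495)·(-2.4495) - (2)·(2)) ≈ (-6.4495, -8.899, 4.4495).
  Rescale (multiply by -1 so the first nonzero entry is positive): u = (6.4495, 8.899, -4.4495).
  ||u|| = √((6.4495)² + (8.899)² + (-4.4495)²) = √(140.5857) ≈ 11.8569,  v_1 = u/||u|| ≈ (0.5439, 0.7505, -0.3753) (||v_1|| = 1).

λ_1 = 11.4495,  λ_2 = 6.5505,  λ_3 = 5;  v_1 ≈ (0.5439, 0.7505, -0.3753)


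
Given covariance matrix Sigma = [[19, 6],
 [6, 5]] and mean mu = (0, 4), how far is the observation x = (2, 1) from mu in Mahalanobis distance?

Step 1 — centre the observation: (x - mu) = (2, -3).

Step 2 — invert Sigma. det(Sigma) = 19·5 - (6)² = 59.
  Sigma^{-1} = (1/det) · [[d, -b], [-b, a]] = [[0.0847, -0.1017],
 [-0.1017, 0.322]].

Step 3 — form the quadratic (x - mu)^T · Sigma^{-1} · (x - mu):
  Sigma^{-1} · (x - mu) = (0.4746, -1.1695).
  (x - mu)^T · [Sigma^{-1} · (x - mu)] = (2)·(0.4746) + (-3)·(-1.1695) = 4.4576.

Step 4 — take square root: d = √(4.4576) ≈ 2.1113.

d(x, mu) = √(4.4576) ≈ 2.1113
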